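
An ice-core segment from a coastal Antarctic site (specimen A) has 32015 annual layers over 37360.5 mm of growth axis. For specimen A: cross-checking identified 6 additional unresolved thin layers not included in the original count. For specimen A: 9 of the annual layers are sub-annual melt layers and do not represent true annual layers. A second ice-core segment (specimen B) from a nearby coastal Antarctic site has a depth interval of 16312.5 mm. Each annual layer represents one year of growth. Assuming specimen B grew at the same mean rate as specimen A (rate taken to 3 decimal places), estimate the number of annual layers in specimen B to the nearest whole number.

Specimen A: correcting the raw count gives 32015 − 9 + 6 = 32012 true annual layers.
A: Extension rate ≈ 37360.5 / 32012 = 1.167 mm/yr.
Specimen B: 16312.5 mm / 1.167 mm per year = 13978.15 years ≈ 13978 annual layers.

13978 annual layers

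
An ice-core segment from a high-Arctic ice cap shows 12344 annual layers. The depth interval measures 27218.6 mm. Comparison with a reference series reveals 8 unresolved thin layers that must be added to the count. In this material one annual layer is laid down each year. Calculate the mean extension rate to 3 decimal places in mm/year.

Correcting the raw count gives 12344 + 8 = 12352 true annual layers.
Extension rate ≈ 27218.6 / 12352 = 2.204 mm/year.

2.204 mm/year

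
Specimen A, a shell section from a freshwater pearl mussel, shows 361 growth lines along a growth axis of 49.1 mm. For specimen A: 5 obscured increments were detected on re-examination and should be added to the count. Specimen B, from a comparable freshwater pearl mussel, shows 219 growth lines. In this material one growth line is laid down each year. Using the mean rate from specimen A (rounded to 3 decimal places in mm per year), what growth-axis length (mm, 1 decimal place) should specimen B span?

Specimen A: after corrections the count is 361 + 5 = 366 growth lines.
A: 49.1 mm over 366 years gives 49.1 / 366 ≈ 0.134 mm/year.
B's length ≈ 0.134 × 219 = 29.3 mm.

29.3 mm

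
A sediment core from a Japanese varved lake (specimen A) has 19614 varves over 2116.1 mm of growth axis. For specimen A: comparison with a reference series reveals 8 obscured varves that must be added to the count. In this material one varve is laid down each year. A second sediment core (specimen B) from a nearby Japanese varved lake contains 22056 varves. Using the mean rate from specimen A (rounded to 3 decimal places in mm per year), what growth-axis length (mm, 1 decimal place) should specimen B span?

2382.0 mm

Specimen A: true varve count = 19614 + 8 = 19622.
A: 2116.1 mm over 19622 years gives 2116.1 / 19622 ≈ 0.108 mm per year.
Length of B = 0.108 × 22056 = 2382.0 mm.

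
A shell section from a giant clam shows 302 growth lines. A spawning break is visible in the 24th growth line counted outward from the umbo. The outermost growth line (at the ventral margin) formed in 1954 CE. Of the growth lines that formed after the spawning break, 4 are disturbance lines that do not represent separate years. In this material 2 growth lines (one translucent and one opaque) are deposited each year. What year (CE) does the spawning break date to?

The spawning break sits at growth line 24 from the umbo, so 302 − 24 = 278 growth lines formed after it.
Excluding 4 false growth lines: 278 − 4 = 274.
Dividing by 2 growth lines per year: 274 / 2 = 137 years.
Counting back 137 years from 1954 CE places the spawning break in 1954 − 137 = 1817 CE.

1817 CE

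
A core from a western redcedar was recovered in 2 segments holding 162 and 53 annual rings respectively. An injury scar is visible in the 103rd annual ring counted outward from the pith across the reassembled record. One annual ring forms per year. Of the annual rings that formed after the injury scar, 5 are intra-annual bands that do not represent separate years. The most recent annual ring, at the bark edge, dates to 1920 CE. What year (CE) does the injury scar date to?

Total annual rings = 162 + 53 = 215.
The injury scar sits at annual ring 103 from the pith, so 215 − 103 = 112 annual rings formed after it.
112 − 5 false = 107 true annual rings after the injury scar.
1920 − 107 = 1813 CE.

1813 CE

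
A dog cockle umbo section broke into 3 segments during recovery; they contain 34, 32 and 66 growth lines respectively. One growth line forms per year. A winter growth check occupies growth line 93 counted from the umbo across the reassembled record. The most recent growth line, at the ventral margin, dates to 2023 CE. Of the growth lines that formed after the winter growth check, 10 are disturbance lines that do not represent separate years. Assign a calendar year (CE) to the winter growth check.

1994 CE

Total growth lines = 34 + 32 + 66 = 132.
132 − 93 = 39 growth lines lie beyond the winter growth check toward the ventral margin.
39 − 10 false = 29 true growth lines after the winter growth check.
Counting back 29 years from 2023 CE places the winter growth check in 2023 − 29 = 1994 CE.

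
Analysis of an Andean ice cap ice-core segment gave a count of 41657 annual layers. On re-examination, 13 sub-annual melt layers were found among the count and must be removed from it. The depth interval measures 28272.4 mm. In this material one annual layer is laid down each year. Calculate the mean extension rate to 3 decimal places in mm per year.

0.679 mm per year

After corrections the count is 41657 − 13 = 41644 annual layers.
Mean rate = 28272.4 mm / 41644 years ≈ 0.679 mm per year.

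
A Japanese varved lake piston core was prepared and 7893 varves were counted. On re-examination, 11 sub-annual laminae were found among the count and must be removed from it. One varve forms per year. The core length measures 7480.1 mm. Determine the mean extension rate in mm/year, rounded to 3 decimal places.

0.949 mm/year

True varve count = 7893 − 11 = 7882.
Extension rate ≈ 7480.1 / 7882 = 0.949 mm/year.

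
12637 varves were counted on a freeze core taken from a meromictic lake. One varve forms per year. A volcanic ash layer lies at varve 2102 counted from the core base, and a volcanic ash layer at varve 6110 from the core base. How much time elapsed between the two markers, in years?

4008 years

The two markers are separated by 6110 − 2102 = 4008 varves.
One varve per year makes the interval 4008 years.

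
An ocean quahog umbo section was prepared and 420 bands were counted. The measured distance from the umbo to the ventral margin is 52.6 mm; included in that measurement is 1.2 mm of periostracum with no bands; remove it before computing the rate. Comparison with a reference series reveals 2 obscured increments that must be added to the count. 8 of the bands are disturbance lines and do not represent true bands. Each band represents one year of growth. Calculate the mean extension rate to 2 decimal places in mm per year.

True band count = 420 − 8 + 2 = 414.
Net length = 52.6 − 1.2 = 51.4 mm.
Mean rate = 51.4 mm / 414 years ≈ 0.12 mm per year.

0.12 mm per year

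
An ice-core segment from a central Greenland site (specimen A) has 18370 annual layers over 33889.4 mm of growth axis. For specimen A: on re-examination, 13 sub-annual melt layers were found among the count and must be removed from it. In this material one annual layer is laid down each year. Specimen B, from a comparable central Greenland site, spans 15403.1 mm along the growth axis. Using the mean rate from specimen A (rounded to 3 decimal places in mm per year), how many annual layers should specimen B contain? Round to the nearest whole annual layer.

8344 annual layers

Specimen A: correcting the raw count gives 18370 − 13 = 18357 true annual layers.
A: Extension rate ≈ 33889.4 / 18357 = 1.846 mm/year.
Specimen B: 15403.1 mm / 1.846 mm per year = 8344.04 years ≈ 8344 annual layers.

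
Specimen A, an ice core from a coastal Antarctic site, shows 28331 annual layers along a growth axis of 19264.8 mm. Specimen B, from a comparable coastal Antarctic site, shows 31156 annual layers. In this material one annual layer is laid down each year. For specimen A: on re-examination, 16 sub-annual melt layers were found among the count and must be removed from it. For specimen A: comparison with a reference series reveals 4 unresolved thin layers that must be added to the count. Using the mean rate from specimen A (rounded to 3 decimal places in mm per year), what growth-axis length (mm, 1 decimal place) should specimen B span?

Specimen A: true annual layer count = 28331 − 16 + 4 = 28319.
A: Extension rate ≈ 19264.8 / 28319 = 0.680 mm/year.
B's length ≈ 0.680 × 31156 = 21186.1 mm.

21186.1 mm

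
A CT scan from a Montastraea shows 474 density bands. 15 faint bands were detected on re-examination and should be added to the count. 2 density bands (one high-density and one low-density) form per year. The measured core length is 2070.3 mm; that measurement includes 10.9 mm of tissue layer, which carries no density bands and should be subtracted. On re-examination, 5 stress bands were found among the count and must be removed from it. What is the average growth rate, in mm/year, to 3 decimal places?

Correcting the raw count gives 474 − 5 + 15 = 484 true density bands.
Dividing by 2 density bands per year: 484 / 2 = 242 years.
Net length = 2070.3 − 10.9 = 2059.4 mm.
Extension rate ≈ 2059.4 / 242 = 8.510 mm/year.

8.510 mm/year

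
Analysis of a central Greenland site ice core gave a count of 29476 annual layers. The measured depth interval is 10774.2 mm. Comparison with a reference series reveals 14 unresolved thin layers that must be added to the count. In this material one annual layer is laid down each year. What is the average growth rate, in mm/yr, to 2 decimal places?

0.37 mm/yr

After corrections the count is 29476 + 14 = 29490 annual layers.
Extension rate ≈ 10774.2 / 29490 = 0.37 mm/yr.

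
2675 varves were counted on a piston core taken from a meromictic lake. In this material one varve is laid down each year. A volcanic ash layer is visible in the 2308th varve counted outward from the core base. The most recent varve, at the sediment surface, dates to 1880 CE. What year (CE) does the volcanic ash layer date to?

Between varve 2308 and the sediment surface there are 2675 − 2308 = 367 varves.
Counting back 367 years from 1880 CE places the volcanic ash layer in 1880 − 367 = 1513 CE.

1513 CE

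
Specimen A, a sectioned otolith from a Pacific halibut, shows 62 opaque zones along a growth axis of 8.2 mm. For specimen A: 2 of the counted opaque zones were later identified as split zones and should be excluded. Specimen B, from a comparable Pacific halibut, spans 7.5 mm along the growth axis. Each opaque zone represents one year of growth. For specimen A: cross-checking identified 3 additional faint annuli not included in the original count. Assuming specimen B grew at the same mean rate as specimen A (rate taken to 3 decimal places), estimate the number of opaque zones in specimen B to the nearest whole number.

Specimen A: after corrections the count is 62 − 2 + 3 = 63 opaque zones.
A: 8.2 mm over 63 years gives 8.2 / 63 ≈ 0.130 mm/yr.
Specimen B: 7.5 mm / 0.130 mm per year = 57.69 years ≈ 58 opaque zones.

58 opaque zones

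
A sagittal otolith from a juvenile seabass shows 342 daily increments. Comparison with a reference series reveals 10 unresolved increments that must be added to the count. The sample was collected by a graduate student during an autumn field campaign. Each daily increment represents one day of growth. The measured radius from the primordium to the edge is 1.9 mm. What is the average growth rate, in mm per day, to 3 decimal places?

Adjusted count: 342 + 10 = 352 daily increments.
Mean rate = 1.9 mm / 352 days ≈ 0.005 mm per day.

0.005 mm per day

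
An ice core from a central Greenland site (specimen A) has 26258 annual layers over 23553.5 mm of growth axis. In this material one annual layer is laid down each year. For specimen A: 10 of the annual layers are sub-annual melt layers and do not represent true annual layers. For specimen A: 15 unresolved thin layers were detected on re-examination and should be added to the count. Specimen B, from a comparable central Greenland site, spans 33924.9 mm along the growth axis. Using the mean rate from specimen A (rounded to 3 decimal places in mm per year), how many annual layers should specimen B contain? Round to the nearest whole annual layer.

Specimen A: correcting the raw count gives 26258 − 10 + 15 = 26263 true annual layers.
A: Mean rate = 23553.5 mm / 26263 years ≈ 0.897 mm/yr.
Specimen B: 33924.9 mm / 0.897 mm per year = 37820.40 years ≈ 37820 annual layers.

37820 annual layers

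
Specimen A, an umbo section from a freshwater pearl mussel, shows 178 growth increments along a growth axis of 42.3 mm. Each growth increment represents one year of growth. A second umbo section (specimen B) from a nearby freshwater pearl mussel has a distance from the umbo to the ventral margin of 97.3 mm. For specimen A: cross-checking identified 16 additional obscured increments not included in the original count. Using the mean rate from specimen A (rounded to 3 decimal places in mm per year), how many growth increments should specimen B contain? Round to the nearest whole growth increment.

446 growth increments

Specimen A: correcting the raw count gives 178 + 16 = 194 true growth increments.
A: Extension rate ≈ 42.3 / 194 = 0.218 mm/year.
B spans 97.3 / 0.218 = 446.33 years ≈ 446 growth increments.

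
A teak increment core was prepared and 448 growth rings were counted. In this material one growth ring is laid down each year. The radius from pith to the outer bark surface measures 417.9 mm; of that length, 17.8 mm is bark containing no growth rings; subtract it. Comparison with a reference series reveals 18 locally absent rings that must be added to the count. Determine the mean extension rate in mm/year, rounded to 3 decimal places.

Correcting the raw count gives 448 + 18 = 466 true growth rings.
Removing the 17.8 mm offcut leaves 417.9 − 17.8 = 400.1 mm.
400.1 mm over 466 years gives 400.1 / 466 ≈ 0.859 mm/year.

0.859 mm/year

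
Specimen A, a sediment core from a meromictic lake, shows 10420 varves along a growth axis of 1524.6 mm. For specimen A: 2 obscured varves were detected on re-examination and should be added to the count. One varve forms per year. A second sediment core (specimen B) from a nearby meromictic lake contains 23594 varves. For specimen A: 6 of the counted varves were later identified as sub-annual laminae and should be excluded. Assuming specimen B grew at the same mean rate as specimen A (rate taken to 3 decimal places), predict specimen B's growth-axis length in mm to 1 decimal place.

Specimen A: adjusted count: 10420 − 6 + 2 = 10416 varves.
A: Extension rate ≈ 1524.6 / 10416 = 0.146 mm/year.
Length of B = 0.146 × 23594 = 3444.7 mm.

3444.7 mm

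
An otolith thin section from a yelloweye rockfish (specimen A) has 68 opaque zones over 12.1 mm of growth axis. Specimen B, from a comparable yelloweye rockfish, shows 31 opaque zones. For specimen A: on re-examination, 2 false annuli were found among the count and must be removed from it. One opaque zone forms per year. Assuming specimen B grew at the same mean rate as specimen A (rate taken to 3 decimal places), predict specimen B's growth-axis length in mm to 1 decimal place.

Specimen A: correcting the raw count gives 68 − 2 = 66 true opaque zones.
A: Extension rate ≈ 12.1 / 66 = 0.183 mm per year.
B's length ≈ 0.183 × 31 = 5.7 mm.

5.7 mm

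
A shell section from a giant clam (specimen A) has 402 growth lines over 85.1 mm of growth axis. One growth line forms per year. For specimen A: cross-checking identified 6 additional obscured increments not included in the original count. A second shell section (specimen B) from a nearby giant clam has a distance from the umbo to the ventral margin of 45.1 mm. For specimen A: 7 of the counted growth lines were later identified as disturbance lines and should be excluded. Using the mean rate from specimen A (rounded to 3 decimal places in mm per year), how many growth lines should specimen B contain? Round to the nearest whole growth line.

Specimen A: correcting the raw count gives 402 − 7 + 6 = 401 true growth lines.
A: 85.1 mm over 401 years gives 85.1 / 401 ≈ 0.212 mm per year.
Specimen B: 45.1 mm / 0.212 mm per year = 212.74 years ≈ 213 growth lines.

213 growth lines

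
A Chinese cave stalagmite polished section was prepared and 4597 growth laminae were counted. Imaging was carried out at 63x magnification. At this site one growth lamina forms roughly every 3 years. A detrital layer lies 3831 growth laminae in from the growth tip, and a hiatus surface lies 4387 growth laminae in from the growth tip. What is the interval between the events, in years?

1668 years

The two markers are separated by 4387 − 3831 = 556 growth laminae.
Multiplying by 3 years per growth lamina: 556 × 3 = 1668 years.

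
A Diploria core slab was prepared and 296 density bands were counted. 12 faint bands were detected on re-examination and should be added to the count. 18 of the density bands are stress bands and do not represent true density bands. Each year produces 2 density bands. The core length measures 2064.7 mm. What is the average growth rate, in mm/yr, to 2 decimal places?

After corrections the count is 296 − 18 + 12 = 290 density bands.
Dividing by 2 density bands per year: 290 / 2 = 145 years.
Mean rate = 2064.7 mm / 145 years ≈ 14.24 mm/yr.

14.24 mm/yr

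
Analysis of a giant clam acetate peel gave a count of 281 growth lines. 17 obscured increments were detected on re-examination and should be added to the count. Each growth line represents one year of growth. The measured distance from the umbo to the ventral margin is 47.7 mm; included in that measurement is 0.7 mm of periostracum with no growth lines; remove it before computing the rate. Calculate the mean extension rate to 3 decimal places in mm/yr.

True growth line count = 281 + 17 = 298.
The growth record spans 47.7 − 0.7 = 47.0 mm.
47.0 mm over 298 years gives 47.0 / 298 ≈ 0.158 mm/yr.

0.158 mm/yr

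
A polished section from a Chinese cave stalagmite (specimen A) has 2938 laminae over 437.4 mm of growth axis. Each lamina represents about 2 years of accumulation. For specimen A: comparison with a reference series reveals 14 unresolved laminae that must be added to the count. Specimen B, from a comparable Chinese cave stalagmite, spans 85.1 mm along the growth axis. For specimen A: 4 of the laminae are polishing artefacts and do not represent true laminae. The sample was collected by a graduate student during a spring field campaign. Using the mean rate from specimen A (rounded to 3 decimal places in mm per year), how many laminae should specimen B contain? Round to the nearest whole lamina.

575 laminae

Specimen A: after corrections the count is 2938 − 4 + 14 = 2948 laminae.
Specimen A: at 2 years per lamina, 2948 × 2 = 5896 years.
A: Extension rate ≈ 437.4 / 5896 = 0.074 mm per year.
Specimen B: 85.1 mm / 0.074 mm per year = 1150.00 years; at 2 years per lamina that is 1150.00 / 2 ≈ 575 laminae.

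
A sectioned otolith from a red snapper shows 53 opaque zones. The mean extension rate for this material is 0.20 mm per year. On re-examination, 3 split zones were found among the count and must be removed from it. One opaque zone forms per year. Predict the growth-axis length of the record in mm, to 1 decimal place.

10.0 mm

Adjusted count: 53 − 3 = 50 opaque zones.
Predicted length = 0.20 mm/year × 50 years = 10.0 mm.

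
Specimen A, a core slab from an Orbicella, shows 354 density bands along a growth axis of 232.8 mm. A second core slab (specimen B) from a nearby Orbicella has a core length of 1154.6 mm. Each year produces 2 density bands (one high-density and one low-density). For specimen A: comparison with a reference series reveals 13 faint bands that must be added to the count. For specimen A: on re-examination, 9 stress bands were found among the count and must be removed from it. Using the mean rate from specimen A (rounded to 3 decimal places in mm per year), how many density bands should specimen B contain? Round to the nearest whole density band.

Specimen A: true density band count = 354 − 9 + 13 = 358.
Specimen A: 358 density bands at 2 per year is 358 / 2 = 179 years.
A: 232.8 mm over 179 years gives 232.8 / 179 ≈ 1.301 mm per year.
Specimen B: 1154.6 mm / 1.301 mm per year = 887.47 years; at 2 density bands per year that is 887.47 × 2 ≈ 1775 density bands.

1775 density bands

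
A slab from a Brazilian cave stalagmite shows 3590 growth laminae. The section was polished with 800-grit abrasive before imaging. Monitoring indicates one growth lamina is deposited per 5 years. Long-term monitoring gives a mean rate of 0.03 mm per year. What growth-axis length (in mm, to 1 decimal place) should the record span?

Multiplying by 5 years per growth lamina: 3590 × 5 = 17950 years.
17950 years at 0.03 mm/year gives 0.03 × 17950 = 538.5 mm.

538.5 mm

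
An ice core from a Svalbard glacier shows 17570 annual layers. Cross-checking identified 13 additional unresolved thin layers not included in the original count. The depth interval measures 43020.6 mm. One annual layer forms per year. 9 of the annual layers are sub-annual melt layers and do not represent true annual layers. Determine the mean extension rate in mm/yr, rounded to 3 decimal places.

Correcting the raw count gives 17570 − 9 + 13 = 17574 true annual layers.
Extension rate ≈ 43020.6 / 17574 = 2.448 mm/yr.

2.448 mm/yr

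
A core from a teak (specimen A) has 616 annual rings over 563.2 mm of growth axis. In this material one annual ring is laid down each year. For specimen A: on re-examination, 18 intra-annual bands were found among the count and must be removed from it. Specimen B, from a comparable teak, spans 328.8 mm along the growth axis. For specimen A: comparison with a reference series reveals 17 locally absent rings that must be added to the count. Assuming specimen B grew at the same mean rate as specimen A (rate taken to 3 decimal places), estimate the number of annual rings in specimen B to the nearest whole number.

Specimen A: adjusted count: 616 − 18 + 17 = 615 annual rings.
A: Mean rate = 563.2 mm / 615 years ≈ 0.916 mm/year.
B spans 328.8 / 0.916 = 358.95 years ≈ 359 annual rings.

359 annual rings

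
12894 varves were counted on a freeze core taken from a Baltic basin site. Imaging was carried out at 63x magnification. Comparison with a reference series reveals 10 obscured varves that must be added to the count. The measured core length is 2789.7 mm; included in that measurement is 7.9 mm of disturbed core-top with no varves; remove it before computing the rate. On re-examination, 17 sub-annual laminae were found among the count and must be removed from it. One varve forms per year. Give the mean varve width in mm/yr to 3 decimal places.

After corrections the count is 12894 − 17 + 10 = 12887 varves.
Net length = 2789.7 − 7.9 = 2781.8 mm.
Extension rate ≈ 2781.8 / 12887 = 0.216 mm/yr.

0.216 mm/yr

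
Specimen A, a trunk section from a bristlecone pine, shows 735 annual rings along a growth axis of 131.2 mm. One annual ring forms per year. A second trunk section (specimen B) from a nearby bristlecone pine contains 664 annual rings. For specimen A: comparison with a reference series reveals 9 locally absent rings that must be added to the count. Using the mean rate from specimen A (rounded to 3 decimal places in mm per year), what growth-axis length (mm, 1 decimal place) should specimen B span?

Specimen A: correcting the raw count gives 735 + 9 = 744 true annual rings.
A: Mean rate = 131.2 mm / 744 years ≈ 0.176 mm/yr.
Length of B = 0.176 × 664 = 116.9 mm.

116.9 mm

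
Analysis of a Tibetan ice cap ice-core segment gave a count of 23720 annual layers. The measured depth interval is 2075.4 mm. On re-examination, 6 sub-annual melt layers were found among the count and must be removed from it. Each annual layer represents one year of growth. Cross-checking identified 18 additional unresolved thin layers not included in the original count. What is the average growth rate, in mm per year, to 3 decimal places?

Correcting the raw count gives 23720 − 6 + 18 = 23732 true annual layers.
Mean rate = 2075.4 mm / 23732 years ≈ 0.087 mm per year.

0.087 mm per year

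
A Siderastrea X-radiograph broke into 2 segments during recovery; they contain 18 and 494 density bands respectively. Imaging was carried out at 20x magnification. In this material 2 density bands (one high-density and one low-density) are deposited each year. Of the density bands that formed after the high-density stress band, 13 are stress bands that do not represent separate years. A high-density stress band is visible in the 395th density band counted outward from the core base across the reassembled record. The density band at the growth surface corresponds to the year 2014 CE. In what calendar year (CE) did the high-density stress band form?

Total density bands = 18 + 494 = 512.
The high-density stress band sits at density band 395 from the core base, so 512 − 395 = 117 density bands formed after it.
Removing the 13 false density bands leaves 117 − 13 = 104 true density bands beyond the high-density stress band.
104 density bands at 2 per year is 104 / 2 = 52 years.
2014 − 52 = 1962 CE.

1962 CE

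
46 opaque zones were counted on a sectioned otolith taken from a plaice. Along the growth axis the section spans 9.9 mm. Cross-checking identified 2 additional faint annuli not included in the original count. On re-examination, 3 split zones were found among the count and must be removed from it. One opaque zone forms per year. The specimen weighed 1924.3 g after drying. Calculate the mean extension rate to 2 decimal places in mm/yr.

True opaque zone count = 46 − 3 + 2 = 45.
9.9 mm over 45 years gives 9.9 / 45 ≈ 0.22 mm/yr.

0.22 mm/yr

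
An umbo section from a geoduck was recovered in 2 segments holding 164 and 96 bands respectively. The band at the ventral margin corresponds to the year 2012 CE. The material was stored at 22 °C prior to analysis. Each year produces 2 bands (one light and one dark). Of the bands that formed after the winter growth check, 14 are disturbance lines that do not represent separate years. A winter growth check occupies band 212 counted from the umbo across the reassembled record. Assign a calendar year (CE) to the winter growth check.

1995 CE

Total bands = 164 + 96 = 260.
Between band 212 and the ventral margin there are 260 − 212 = 48 bands.
Excluding 14 false bands: 48 − 14 = 34.
Dividing by 2 bands per year: 34 / 2 = 17 years.
2012 − 17 = 1995 CE.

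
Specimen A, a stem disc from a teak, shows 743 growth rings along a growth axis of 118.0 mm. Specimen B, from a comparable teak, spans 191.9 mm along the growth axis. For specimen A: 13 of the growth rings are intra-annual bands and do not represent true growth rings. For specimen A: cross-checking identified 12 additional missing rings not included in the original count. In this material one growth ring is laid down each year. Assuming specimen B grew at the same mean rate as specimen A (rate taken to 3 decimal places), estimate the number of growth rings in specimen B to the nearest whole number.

1207 growth rings

Specimen A: after corrections the count is 743 − 13 + 12 = 742 growth rings.
A: Extension rate ≈ 118.0 / 742 = 0.159 mm/yr.
B spans 191.9 / 0.159 = 1206.92 years ≈ 1207 growth rings.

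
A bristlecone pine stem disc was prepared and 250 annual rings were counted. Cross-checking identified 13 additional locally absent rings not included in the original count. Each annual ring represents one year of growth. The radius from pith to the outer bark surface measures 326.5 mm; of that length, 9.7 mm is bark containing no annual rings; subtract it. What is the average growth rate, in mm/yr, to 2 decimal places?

1.20 mm/yr

True annual ring count = 250 + 13 = 263.
The growth record spans 326.5 − 9.7 = 316.8 mm.
Extension rate ≈ 316.8 / 263 = 1.20 mm/yr.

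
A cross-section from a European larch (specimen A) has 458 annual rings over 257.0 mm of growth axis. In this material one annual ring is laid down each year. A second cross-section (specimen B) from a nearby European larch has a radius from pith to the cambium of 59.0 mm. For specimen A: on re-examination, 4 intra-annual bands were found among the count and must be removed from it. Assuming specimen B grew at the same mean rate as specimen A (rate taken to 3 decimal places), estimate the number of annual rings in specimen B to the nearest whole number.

104 annual rings

Specimen A: correcting the raw count gives 458 − 4 = 454 true annual rings.
A: Extension rate ≈ 257.0 / 454 = 0.566 mm/yr.
Specimen B: 59.0 mm / 0.566 mm per year = 104.24 years ≈ 104 annual rings.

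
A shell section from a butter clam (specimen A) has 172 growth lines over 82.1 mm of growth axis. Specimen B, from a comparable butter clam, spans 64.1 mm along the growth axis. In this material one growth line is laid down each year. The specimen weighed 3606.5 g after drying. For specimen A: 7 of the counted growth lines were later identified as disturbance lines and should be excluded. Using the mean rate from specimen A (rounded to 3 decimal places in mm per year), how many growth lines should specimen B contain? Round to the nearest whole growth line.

Specimen A: correcting the raw count gives 172 − 7 = 165 true growth lines.
A: Mean rate = 82.1 mm / 165 years ≈ 0.498 mm per year.
B spans 64.1 / 0.498 = 128.71 years ≈ 129 growth lines.

129 growth lines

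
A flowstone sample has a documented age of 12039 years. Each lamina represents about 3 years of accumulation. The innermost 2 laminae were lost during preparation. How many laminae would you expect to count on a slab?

4011 laminae

At 3 years per lamina, 12039 / 3 = 4013 laminae are expected.
4013 − 2 missed = 4011 laminae expected in the prepared section.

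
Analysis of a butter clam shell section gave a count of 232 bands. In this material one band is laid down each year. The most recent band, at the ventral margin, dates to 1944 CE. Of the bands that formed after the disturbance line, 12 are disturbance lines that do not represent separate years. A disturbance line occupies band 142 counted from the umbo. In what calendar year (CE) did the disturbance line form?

1866 CE

Between band 142 and the ventral margin there are 232 − 142 = 90 bands.
90 − 12 false = 78 true bands after the disturbance line.
The band at the ventral margin is 1944 CE, so the disturbance line dates to 1944 − 78 = 1866 CE.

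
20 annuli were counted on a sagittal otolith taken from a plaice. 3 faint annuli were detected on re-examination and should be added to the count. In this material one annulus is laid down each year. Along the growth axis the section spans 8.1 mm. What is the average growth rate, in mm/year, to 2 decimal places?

Correcting the raw count gives 20 + 3 = 23 true annuli.
Extension rate ≈ 8.1 / 23 = 0.35 mm/year.

0.35 mm/year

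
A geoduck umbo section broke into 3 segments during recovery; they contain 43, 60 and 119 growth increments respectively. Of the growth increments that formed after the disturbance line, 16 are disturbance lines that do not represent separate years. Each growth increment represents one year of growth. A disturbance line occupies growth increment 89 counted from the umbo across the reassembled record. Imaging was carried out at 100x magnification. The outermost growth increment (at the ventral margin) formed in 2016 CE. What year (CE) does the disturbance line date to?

Total growth increments = 43 + 60 + 119 = 222.
222 − 89 = 133 growth increments lie beyond the disturbance line toward the ventral margin.
133 − 16 false = 117 true growth increments after the disturbance line.
The growth increment at the ventral margin is 2016 CE, so the disturbance line dates to 2016 − 117 = 1899 CE.

1899 CE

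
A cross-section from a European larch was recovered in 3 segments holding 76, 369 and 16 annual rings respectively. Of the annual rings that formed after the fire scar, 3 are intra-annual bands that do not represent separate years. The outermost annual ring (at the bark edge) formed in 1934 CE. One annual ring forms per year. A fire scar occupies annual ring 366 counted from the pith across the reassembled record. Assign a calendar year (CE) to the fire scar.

Total annual rings = 76 + 369 + 16 = 461.
Between annual ring 366 and the bark edge there are 461 − 366 = 95 annual rings.
Excluding 3 false annual rings: 95 − 3 = 92.
The annual ring at the bark edge is 1934 CE, so the fire scar dates to 1934 − 92 = 1842 CE.

1842 CE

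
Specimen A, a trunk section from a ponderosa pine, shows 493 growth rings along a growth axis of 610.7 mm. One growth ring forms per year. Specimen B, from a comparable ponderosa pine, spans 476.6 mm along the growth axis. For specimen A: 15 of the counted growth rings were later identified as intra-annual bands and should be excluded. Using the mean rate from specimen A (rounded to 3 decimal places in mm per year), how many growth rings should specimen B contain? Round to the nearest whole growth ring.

Specimen A: after corrections the count is 493 − 15 = 478 growth rings.
A: Extension rate ≈ 610.7 / 478 = 1.278 mm per year.
Specimen B: 476.6 mm / 1.278 mm per year = 372.93 years ≈ 373 growth rings.

373 growth rings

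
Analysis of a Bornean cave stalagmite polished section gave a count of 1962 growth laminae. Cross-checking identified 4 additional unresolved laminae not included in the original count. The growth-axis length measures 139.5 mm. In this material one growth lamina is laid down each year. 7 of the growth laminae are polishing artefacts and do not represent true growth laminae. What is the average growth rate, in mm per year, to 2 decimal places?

0.07 mm per year

After corrections the count is 1962 − 7 + 4 = 1959 growth laminae.
139.5 mm over 1959 years gives 139.5 / 1959 ≈ 0.07 mm per year.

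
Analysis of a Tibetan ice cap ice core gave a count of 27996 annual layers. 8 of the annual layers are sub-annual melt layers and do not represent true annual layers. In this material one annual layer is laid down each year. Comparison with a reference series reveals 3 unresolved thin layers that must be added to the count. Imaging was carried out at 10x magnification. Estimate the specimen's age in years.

After corrections the count is 27996 − 8 + 3 = 27991 annual layers.
At one annual layer per year, that is 27991 years.

27991 yr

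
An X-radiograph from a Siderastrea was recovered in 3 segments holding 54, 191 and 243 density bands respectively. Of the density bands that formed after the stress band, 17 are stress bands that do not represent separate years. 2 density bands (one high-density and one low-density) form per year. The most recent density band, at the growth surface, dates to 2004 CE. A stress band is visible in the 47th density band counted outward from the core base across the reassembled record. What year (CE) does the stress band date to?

1792 CE

Total density bands = 54 + 191 + 243 = 488.
Between density band 47 and the growth surface there are 488 − 47 = 441 density bands.
441 − 17 false = 424 true density bands after the stress band.
Dividing by 2 density bands per year: 424 / 2 = 212 years.
Counting back 212 years from 2004 CE places the stress band in 2004 − 212 = 1792 CE.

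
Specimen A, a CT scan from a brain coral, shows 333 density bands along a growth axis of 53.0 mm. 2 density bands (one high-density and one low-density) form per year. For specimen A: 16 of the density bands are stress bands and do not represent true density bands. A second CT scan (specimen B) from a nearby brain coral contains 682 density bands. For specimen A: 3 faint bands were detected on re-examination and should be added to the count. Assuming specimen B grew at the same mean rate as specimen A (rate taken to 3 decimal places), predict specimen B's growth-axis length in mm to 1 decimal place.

Specimen A: true density band count = 333 − 16 + 3 = 320.
Specimen A: with 2 density bands per year, 320 / 2 = 160 years.
A: Extension rate ≈ 53.0 / 160 = 0.331 mm per year.
Specimen B: with 2 density bands per year, 682 / 2 = 341 years. Length of B = 0.331 × 341 = 112.9 mm.

112.9 mm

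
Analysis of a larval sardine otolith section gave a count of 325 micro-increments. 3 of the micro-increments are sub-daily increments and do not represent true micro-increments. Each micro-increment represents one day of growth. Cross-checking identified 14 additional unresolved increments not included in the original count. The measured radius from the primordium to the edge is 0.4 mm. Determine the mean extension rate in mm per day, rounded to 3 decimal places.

After corrections the count is 325 − 3 + 14 = 336 micro-increments.
0.4 mm over 336 days gives 0.4 / 336 ≈ 0.001 mm per day.

0.001 mm per day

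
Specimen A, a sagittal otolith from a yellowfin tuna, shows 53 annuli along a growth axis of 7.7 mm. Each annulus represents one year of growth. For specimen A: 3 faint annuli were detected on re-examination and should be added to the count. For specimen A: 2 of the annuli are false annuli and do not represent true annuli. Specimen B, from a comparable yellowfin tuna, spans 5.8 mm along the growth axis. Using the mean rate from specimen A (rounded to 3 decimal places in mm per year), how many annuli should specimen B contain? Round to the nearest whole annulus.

Specimen A: adjusted count: 53 − 2 + 3 = 54 annuli.
A: 7.7 mm over 54 years gives 7.7 / 54 ≈ 0.143 mm per year.
Specimen B: 5.8 mm / 0.143 mm per year = 40.56 years ≈ 41 annuli.

41 annuli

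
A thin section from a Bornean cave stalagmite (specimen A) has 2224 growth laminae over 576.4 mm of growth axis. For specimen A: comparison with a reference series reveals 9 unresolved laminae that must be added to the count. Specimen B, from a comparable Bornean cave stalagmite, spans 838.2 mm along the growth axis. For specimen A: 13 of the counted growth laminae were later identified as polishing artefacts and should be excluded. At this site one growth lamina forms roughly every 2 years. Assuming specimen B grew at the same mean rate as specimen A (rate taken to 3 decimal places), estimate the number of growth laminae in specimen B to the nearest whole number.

Specimen A: adjusted count: 2224 − 13 + 9 = 2220 growth laminae.
Specimen A: multiplying by 2 years per growth lamina: 2220 × 2 = 4440 years.
A: Extension rate ≈ 576.4 / 4440 = 0.130 mm/yr.
Specimen B: 838.2 mm / 0.130 mm per year = 6447.69 years; at 2 years per growth lamina that is 6447.69 / 2 ≈ 3224 growth laminae.

3224 growth laminae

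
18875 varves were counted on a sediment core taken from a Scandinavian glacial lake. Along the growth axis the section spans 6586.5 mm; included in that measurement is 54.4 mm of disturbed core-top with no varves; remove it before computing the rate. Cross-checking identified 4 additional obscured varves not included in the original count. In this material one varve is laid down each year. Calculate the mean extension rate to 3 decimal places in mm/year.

After corrections the count is 18875 + 4 = 18879 varves.
The growth record spans 6586.5 − 54.4 = 6532.1 mm.
Mean rate = 6532.1 mm / 18879 years ≈ 0.346 mm/year.

0.346 mm/year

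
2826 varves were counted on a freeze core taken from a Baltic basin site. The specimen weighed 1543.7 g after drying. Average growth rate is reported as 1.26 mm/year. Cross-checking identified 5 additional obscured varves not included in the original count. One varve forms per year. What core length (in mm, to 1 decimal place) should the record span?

3567.1 mm

Adjusted count: 2826 + 5 = 2831 varves.
Length ≈ 1.26 × 2831 = 3567.1 mm.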